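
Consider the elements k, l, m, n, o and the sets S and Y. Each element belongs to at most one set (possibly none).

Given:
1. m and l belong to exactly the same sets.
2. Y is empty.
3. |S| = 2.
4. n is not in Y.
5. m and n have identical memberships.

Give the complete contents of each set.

S = {k, o}; Y = {}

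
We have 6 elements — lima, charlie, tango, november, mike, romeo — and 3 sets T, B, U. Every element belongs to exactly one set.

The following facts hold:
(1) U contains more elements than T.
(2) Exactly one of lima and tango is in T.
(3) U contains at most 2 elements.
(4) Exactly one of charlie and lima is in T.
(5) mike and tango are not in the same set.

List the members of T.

T = {lima}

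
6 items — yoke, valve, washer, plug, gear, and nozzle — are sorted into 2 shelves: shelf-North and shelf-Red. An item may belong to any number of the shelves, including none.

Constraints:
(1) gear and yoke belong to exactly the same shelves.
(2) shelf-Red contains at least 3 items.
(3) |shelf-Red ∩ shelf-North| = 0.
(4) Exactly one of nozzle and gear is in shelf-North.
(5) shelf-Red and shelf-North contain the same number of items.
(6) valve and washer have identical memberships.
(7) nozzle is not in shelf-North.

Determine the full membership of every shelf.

shelf-North = {gear, plug, yoke}; shelf-Red = {nozzle, valve, washer}

From (7): nozzle ∉ shelf-North.
(4) (exactly one): gear ∈ shelf-North.
(1): yoke matches gear: yoke ∈ shelf-North.
Suppose yoke ∈ shelf-Red: no assignment then satisfies all the clues, so yoke ∉ shelf-Red.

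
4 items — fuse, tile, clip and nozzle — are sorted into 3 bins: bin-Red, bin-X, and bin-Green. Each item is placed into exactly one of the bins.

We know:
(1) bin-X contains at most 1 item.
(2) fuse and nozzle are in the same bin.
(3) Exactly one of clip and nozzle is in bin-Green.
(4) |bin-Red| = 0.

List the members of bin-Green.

bin-Green = {fuse, nozzle, tile}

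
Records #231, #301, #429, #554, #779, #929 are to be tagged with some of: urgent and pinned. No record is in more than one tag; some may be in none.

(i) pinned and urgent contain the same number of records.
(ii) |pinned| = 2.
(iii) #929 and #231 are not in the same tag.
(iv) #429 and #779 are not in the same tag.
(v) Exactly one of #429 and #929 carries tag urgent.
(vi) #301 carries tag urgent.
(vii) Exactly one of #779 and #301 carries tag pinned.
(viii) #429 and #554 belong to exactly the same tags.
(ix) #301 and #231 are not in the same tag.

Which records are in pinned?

pinned = {#231, #779}

From (vi): #301 ∈ urgent.
(vii) (exactly one): #779 ∈ pinned.
(ix): #231 ∉ urgent.
(iv): #429 ∉ pinned.
(viii): #554 matches #429: #554 ∉ pinned.
Suppose #231 ∉ pinned: no assignment then satisfies all the clues, so #231 ∈ pinned.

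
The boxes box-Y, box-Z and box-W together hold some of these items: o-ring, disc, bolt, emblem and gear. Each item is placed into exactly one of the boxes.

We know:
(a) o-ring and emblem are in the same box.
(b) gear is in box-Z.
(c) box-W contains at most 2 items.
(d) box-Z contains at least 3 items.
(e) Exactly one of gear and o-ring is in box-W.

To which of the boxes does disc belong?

disc: box-Z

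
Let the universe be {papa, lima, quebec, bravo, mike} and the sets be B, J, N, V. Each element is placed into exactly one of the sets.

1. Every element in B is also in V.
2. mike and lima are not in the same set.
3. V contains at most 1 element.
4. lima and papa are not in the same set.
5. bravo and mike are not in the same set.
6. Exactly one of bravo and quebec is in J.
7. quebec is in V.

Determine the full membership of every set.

B = {}; J = {bravo, lima}; N = {mike, papa}; V = {quebec}

From (7): quebec ∈ V.
(3): V already has 1, so the rest are out.
(6) (exactly one): bravo ∈ J.
(1) contrapositive: papa ∉ B.
(1) contrapositive: lima ∉ B.
(1) contrapositive: mike ∉ B.
(5): mike ∉ J.
Only one set left: mike ∈ N.
(2): lima ∉ N.
Only one set left: lima ∈ J.
(4): papa ∉ J.
Only one set left: papa ∈ N.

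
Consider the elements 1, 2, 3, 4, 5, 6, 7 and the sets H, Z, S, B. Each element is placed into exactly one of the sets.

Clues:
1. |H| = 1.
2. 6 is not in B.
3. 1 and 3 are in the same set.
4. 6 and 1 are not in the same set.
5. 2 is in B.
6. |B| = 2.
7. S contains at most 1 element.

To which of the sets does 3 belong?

From (2): 6 ∉ B.
From (5): 2 ∈ B.
Suppose 3 ∈ H: no assignment then satisfies all the clues, so 3 ∉ H.

3: Z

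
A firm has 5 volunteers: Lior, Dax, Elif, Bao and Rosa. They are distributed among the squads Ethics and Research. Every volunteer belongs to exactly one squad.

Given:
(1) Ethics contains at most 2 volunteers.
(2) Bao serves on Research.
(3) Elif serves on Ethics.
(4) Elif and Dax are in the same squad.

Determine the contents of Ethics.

From (2): Bao ∈ Research.
From (3): Elif ∈ Ethics.
(4): Dax matches Elif: Dax ∈ Ethics.
(1): Ethics already has 2, so the rest are out.
Only one squad left: Lior ∈ Research.
Only one squad left: Rosa ∈ Research.

Ethics = {Dax, Elif}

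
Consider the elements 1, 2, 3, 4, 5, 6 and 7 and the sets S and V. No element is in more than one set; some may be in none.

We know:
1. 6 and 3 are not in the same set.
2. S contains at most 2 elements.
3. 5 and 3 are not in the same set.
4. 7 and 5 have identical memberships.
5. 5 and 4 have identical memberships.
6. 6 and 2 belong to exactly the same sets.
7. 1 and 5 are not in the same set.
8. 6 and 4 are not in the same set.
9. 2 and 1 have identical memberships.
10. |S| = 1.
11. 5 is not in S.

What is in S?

S = {3}

From (11): 5 ∉ S.
(4): 7 matches 5: 7 ∉ S.
(5): 4 matches 5: 4 ∉ S.
Suppose 1 ∈ S: no assignment then satisfies all the clues, so 1 ∉ S.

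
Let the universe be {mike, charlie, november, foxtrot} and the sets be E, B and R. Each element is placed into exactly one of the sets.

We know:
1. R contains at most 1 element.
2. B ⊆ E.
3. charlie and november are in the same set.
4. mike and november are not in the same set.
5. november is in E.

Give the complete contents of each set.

From (5): november ∈ E.
(3): charlie matches november: charlie ∈ E.
(4): mike ∉ E.
(2) contrapositive: mike ∉ B.
Only one set left: mike ∈ R.
(1): R already has 1, so the rest are out.
Suppose foxtrot ∉ E: no assignment then satisfies all the clues, so foxtrot ∈ E.

E = {charlie, foxtrot, november}; B = {}; R = {mike}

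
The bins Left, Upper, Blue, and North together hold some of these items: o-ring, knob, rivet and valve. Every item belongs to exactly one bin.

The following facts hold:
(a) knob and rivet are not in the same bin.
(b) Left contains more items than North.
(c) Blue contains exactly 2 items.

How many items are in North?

0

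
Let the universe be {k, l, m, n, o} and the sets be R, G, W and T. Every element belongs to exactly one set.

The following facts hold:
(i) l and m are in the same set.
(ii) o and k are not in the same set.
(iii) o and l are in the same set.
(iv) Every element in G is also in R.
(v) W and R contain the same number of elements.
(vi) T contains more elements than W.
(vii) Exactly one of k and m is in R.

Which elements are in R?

R = {k}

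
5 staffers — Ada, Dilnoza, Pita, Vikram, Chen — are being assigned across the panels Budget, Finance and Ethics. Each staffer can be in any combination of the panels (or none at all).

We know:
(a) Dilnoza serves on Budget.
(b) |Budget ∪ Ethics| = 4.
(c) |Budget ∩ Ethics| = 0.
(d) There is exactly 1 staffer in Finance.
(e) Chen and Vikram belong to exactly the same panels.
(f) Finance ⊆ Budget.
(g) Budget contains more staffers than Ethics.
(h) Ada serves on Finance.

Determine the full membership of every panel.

From (a): Dilnoza ∈ Budget.
From (h): Ada ∈ Finance.
(d): Finance already has 1, so the rest are out.
(f) with Ada ∈ Finance: Ada ∈ Budget.
Suppose Ada ∈ Ethics: no assignment then satisfies all the clues, so Ada ∉ Ethics.

Budget = {Ada, Chen, Dilnoza, Vikram}; Finance = {Ada}; Ethics = {}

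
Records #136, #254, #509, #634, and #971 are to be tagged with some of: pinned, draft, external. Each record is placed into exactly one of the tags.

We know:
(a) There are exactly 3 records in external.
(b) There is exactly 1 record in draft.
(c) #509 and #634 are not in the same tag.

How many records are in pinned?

1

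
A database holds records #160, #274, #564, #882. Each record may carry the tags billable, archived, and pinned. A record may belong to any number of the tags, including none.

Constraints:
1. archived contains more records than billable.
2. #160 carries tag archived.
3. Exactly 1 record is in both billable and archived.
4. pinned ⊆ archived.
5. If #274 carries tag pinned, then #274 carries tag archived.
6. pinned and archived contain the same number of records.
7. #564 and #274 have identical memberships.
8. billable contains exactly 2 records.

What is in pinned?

pinned = {#160, #274, #564}

From (2): #160 ∈ archived.
Suppose #160 ∉ pinned: no assignment then satisfies all the clues, so #160 ∈ pinned.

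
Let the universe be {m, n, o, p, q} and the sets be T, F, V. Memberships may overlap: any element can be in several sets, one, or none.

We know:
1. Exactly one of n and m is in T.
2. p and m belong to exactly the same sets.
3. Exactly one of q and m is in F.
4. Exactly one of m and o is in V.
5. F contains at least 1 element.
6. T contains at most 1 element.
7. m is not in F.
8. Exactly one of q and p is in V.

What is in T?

T = {n}

From (7): m ∉ F.
(2): p matches m: p ∉ F.
(3) (exactly one): q ∈ F.
Suppose m ∈ T: no assignment then satisfies all the clues, so m ∉ T.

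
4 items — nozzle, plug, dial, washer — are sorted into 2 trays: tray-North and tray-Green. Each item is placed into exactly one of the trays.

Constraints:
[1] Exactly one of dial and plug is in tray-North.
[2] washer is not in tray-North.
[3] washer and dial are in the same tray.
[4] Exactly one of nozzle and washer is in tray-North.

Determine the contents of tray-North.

From (2): washer ∉ tray-North.
(3): dial matches washer: dial ∉ tray-North.
(4) (exactly one): nozzle ∈ tray-North.
Only one tray left: dial ∈ tray-Green.
Only one tray left: washer ∈ tray-Green.
(1) (exactly one): plug ∈ tray-North.

tray-North = {nozzle, plug}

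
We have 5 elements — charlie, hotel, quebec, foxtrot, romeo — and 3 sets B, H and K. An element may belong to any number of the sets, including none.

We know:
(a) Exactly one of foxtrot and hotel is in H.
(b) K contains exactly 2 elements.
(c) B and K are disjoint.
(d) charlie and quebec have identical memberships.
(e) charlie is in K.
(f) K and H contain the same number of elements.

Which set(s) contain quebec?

From (e): charlie ∈ K.
(c) (disjoint): charlie ∉ B.
(d): quebec matches charlie: quebec ∉ B.
(d): quebec matches charlie: quebec ∈ K.
(b): K already has 2, so the rest are out.
Suppose quebec ∈ H: no assignment then satisfies all the clues, so quebec ∉ H.

quebec: K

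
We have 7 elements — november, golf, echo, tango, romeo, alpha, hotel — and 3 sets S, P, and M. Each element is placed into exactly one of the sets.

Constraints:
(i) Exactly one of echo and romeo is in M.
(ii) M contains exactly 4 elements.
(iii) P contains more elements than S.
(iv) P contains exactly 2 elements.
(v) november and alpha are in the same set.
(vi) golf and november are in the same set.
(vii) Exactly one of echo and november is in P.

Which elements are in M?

M = {alpha, golf, november, romeo}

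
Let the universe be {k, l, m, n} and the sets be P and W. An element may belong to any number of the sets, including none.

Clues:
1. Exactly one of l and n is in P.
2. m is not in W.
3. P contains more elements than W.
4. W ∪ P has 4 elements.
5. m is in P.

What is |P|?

3

From (2): m ∉ W.
From (5): m ∈ P.
Suppose k ∉ P: no assignment then satisfies all the clues, so k ∈ P.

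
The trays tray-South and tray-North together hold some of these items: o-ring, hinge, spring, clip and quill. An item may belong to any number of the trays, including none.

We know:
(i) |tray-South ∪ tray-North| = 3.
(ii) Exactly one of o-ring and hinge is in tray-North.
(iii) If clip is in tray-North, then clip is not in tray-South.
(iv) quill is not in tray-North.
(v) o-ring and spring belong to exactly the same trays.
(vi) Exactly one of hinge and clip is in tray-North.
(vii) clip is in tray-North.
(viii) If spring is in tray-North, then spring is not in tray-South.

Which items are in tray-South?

tray-South = {}

From (iv): quill ∉ tray-North.
From (vii): clip ∈ tray-North.
(iii): clip ∉ tray-South.
(vi) (exactly one): hinge ∉ tray-North.
(ii) (exactly one): o-ring ∈ tray-North.
(v): spring matches o-ring: spring ∈ tray-North.
(viii): spring ∉ tray-South.
(v): o-ring matches spring: o-ring ∉ tray-South.
Suppose hinge ∈ tray-South: no assignment then satisfies all the clues, so hinge ∉ tray-South.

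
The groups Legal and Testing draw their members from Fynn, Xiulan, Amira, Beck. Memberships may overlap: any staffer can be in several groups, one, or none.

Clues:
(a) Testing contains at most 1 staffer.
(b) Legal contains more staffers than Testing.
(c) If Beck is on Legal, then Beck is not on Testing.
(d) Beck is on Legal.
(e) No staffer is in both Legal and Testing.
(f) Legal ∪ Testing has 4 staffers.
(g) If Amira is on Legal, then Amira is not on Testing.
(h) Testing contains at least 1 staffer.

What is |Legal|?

3

From (d): Beck ∈ Legal.
(c): Beck ∉ Testing.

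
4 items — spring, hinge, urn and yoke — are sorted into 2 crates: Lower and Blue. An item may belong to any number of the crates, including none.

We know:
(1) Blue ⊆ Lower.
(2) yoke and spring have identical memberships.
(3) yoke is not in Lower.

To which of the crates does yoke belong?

From (3): yoke ∉ Lower.
(1) contrapositive: yoke ∉ Blue.
(2): spring matches yoke: spring ∉ Lower.
(2): spring matches yoke: spring ∉ Blue.

yoke: none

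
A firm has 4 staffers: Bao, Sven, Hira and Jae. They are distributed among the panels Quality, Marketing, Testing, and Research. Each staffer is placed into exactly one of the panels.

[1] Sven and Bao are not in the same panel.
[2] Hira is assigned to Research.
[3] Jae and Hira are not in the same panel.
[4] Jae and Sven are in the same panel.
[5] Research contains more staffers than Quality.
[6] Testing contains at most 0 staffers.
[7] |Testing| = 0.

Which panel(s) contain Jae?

Jae: Marketing

From (2): Hira ∈ Research.
(3): Jae ∉ Research.
(4): Sven matches Jae: Sven ∉ Research.
(6): Testing already has 0, so the rest are out.
Suppose Jae ∈ Quality: no assignment then satisfies all the clues, so Jae ∉ Quality.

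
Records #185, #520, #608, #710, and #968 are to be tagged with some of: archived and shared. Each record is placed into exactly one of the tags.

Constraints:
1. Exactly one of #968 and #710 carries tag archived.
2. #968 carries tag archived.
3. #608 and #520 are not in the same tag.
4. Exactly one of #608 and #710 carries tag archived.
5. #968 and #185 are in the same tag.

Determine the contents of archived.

From (2): #968 ∈ archived.
(1) (exactly one): #710 ∉ archived.
(4) (exactly one): #608 ∈ archived.
(5): #185 matches #968: #185 ∈ archived.
Only one tag left: #710 ∈ shared.
(3): #520 ∉ archived.
Only one tag left: #520 ∈ shared.

archived = {#185, #608, #968}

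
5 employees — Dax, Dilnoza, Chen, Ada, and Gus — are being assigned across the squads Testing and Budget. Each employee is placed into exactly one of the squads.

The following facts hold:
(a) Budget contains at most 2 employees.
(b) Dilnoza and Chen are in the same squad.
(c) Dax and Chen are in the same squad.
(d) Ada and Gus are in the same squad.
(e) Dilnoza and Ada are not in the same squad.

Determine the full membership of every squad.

Testing = {Chen, Dax, Dilnoza}; Budget = {Ada, Gus}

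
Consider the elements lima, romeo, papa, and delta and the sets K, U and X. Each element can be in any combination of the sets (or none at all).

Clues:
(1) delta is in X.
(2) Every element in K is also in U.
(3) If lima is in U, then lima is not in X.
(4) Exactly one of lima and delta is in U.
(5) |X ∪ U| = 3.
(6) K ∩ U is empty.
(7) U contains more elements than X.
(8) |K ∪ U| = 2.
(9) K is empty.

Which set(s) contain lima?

lima: U

From (1): delta ∈ X.
(9): K already has 0, so the rest are out.
Suppose lima ∉ U: no assignment then satisfies all the clues, so lima ∈ U.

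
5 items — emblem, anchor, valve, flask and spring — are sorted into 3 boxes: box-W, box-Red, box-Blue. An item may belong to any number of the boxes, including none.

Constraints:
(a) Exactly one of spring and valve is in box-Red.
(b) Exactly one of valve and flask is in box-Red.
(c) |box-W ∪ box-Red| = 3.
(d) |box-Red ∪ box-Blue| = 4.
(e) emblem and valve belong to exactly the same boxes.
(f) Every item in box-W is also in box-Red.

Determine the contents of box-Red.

box-Red = {anchor, emblem, valve}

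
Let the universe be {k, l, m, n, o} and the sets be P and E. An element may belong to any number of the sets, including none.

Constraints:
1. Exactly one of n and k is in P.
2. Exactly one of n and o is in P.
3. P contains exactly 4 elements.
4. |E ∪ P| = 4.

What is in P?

P = {k, l, m, o}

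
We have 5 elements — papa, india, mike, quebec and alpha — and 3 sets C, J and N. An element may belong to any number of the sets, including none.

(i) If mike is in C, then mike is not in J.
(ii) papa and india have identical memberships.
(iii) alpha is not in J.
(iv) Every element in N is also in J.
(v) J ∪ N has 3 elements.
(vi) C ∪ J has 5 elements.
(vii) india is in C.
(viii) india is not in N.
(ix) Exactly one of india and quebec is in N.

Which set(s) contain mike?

From (iii): alpha ∉ J.
From (vii): india ∈ C.
From (viii): india ∉ N.
(ii): papa matches india: papa ∈ C.
(ii): papa matches india: papa ∉ N.
(iv) contrapositive: alpha ∉ N.
(ix) (exactly one): quebec ∈ N.
(iv) with quebec ∈ N: quebec ∈ J.
Suppose mike ∉ C: no assignment then satisfies all the clues, so mike ∈ C.

mike: C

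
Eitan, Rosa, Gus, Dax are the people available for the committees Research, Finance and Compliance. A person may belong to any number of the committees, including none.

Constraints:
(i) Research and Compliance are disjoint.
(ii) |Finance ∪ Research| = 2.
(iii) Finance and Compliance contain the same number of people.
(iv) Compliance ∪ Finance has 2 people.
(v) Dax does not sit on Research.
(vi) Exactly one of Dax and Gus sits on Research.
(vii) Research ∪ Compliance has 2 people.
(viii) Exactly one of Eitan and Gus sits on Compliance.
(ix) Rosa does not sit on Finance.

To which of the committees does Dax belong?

From (v): Dax ∉ Research.
From (ix): Rosa ∉ Finance.
(vi) (exactly one): Gus ∈ Research.
(i) (disjoint): Gus ∉ Compliance.
(viii) (exactly one): Eitan ∈ Compliance.
(i) (disjoint): Eitan ∉ Research.
Suppose Dax ∉ Finance: no assignment then satisfies all the clues, so Dax ∈ Finance.

Dax: Finance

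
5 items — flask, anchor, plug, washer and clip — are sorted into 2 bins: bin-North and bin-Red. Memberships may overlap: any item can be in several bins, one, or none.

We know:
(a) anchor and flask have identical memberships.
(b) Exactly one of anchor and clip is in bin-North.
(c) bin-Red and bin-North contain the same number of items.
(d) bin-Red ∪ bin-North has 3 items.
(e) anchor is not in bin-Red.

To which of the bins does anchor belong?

From (e): anchor ∉ bin-Red.
(a): flask matches anchor: flask ∉ bin-Red.
Suppose anchor ∈ bin-North: no assignment then satisfies all the clues, so anchor ∉ bin-North.

anchor: none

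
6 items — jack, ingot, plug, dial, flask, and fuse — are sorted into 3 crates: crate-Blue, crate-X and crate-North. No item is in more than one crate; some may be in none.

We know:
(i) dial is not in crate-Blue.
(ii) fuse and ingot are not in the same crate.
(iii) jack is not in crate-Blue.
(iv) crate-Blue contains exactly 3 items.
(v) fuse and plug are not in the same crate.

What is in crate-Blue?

crate-Blue = {flask, ingot, plug}

From (i): dial ∉ crate-Blue.
From (iii): jack ∉ crate-Blue.
Suppose ingot ∉ crate-Blue: no assignment then satisfies all the clues, so ingot ∈ crate-Blue.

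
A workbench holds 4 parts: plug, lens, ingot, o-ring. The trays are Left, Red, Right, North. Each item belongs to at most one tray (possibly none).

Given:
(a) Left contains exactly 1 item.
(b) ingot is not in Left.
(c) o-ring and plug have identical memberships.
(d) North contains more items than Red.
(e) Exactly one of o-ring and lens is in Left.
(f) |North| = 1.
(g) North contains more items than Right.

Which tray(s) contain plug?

plug: none

From (b): ingot ∉ Left.
Suppose plug ∈ Left: no assignment then satisfies all the clues, so plug ∉ Left.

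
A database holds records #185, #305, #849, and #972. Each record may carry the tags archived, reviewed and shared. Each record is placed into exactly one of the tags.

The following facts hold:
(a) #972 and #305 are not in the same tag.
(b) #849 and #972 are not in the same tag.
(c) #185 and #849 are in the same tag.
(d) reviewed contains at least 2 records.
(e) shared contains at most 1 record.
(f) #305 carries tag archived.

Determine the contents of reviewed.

reviewed = {#185, #849}

From (f): #305 ∈ archived.
(a): #972 ∉ archived.
Suppose #185 ∉ reviewed: no assignment then satisfies all the clues, so #185 ∈ reviewed.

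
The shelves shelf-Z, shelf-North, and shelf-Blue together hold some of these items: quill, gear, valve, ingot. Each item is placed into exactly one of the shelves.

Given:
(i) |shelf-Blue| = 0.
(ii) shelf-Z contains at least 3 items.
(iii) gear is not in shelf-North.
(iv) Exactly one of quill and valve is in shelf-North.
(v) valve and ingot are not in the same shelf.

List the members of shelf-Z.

shelf-Z = {gear, ingot, quill}

From (iii): gear ∉ shelf-North.
(i): shelf-Blue already has 0, so the rest are out.
Only one shelf left: gear ∈ shelf-Z.
Suppose quill ∉ shelf-Z: no assignment then satisfies all the clues, so quill ∈ shelf-Z.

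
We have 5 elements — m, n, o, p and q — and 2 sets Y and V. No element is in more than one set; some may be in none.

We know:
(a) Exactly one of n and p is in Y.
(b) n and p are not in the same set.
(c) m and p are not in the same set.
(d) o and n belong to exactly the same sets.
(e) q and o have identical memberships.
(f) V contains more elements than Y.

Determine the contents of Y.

Y = {p}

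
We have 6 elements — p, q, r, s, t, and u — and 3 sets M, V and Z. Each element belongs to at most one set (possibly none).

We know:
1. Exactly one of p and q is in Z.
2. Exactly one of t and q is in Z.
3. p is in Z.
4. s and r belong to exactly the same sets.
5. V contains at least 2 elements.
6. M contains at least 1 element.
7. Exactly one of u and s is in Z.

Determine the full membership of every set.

M = {q}; V = {r, s}; Z = {p, t, u}

From (3): p ∈ Z.
(1) (exactly one): q ∉ Z.
(2) (exactly one): t ∈ Z.
Suppose q ∉ M: no assignment then satisfies all the clues, so q ∈ M.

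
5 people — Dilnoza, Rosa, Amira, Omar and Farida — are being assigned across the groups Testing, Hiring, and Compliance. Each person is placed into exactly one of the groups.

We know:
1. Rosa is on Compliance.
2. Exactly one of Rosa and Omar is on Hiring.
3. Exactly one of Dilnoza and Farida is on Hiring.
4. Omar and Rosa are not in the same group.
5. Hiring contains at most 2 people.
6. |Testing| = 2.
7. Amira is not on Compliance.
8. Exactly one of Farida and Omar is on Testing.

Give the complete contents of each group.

From (1): Rosa ∈ Compliance.
From (7): Amira ∉ Compliance.
(2) (exactly one): Omar ∈ Hiring.
(8) (exactly one): Farida ∈ Testing.
(3) (exactly one): Dilnoza ∈ Hiring.
(5): Hiring already has 2, so the rest are out.
(6): only 2 candidates remain for Testing, so all are in.

Testing = {Amira, Farida}; Hiring = {Dilnoza, Omar}; Compliance = {Rosa}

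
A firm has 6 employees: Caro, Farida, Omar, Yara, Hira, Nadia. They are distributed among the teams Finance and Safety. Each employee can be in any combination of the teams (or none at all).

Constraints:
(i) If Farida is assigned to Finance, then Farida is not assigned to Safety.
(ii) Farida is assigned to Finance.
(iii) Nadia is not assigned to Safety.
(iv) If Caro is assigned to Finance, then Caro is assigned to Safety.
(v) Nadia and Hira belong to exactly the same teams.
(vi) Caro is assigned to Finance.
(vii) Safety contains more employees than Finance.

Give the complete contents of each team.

Finance = {Caro, Farida}; Safety = {Caro, Omar, Yara}

From (ii): Farida ∈ Finance.
From (iii): Nadia ∉ Safety.
From (vi): Caro ∈ Finance.
(i): Farida ∉ Safety.
(iv): Caro ∈ Safety.
(v): Hira matches Nadia: Hira ∉ Safety.
Suppose Omar ∈ Finance: no assignment then satisfies all the clues, so Omar ∉ Finance.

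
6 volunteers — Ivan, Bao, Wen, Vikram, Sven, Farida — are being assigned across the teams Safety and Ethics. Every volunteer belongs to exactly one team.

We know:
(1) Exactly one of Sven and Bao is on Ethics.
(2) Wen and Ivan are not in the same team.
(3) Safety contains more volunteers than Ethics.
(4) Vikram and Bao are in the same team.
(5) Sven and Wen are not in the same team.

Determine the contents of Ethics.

Ethics = {Ivan, Sven}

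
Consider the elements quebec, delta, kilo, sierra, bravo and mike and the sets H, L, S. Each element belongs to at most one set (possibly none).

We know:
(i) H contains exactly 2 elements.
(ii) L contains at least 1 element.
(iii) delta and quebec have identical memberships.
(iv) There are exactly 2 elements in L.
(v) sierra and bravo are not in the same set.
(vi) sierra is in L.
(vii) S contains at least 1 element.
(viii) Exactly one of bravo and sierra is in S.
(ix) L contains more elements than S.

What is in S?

S = {bravo}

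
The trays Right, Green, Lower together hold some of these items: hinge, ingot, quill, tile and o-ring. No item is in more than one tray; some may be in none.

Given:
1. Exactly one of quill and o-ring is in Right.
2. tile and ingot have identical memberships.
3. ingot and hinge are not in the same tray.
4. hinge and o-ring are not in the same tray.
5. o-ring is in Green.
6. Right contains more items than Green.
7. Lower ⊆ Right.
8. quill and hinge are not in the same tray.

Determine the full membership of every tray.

Right = {ingot, quill, tile}; Green = {o-ring}; Lower = {}

From (5): o-ring ∈ Green.
(1) (exactly one): quill ∈ Right.
(4): hinge ∉ Green.
(8): hinge ∉ Right.
(7) contrapositive: hinge ∉ Lower.
Suppose ingot ∉ Right: no assignment then satisfies all the clues, so ingot ∈ Right.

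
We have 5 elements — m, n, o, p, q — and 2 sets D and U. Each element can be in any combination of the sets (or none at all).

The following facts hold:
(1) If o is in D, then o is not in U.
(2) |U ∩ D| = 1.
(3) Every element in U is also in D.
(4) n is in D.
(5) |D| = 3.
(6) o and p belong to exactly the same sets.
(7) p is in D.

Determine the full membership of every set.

D = {n, o, p}; U = {n}

From (4): n ∈ D.
From (7): p ∈ D.
(6): o matches p: o ∈ D.
(1): o ∉ U.
(5): D already has 3, so the rest are out.
(6): p matches o: p ∉ U.
(3) contrapositive: m ∉ U.
(3) contrapositive: q ∉ U.
Suppose n ∉ U: no assignment then satisfies all the clues, so n ∈ U.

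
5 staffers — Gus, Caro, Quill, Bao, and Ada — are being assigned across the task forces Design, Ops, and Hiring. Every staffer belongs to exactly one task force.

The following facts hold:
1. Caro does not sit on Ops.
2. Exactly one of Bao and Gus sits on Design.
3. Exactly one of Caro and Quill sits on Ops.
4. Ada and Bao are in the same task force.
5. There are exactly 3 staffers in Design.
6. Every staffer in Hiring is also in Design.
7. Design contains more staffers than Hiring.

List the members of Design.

Design = {Ada, Bao, Caro}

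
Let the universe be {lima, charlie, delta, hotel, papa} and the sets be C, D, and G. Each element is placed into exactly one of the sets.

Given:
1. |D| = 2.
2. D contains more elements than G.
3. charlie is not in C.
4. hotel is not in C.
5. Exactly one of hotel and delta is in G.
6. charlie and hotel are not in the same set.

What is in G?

G = {hotel}

From (3): charlie ∉ C.
From (4): hotel ∉ C.
Suppose lima ∈ G: no assignment then satisfies all the clues, so lima ∉ G.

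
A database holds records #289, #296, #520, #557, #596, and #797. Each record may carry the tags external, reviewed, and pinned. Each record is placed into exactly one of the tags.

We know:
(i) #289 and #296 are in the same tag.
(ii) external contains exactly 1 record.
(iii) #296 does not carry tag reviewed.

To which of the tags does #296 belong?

#296: pinned

From (iii): #296 ∉ reviewed.
(i): #289 matches #296: #289 ∉ reviewed.
Suppose #296 ∈ external: no assignment then satisfies all the clues, so #296 ∉ external.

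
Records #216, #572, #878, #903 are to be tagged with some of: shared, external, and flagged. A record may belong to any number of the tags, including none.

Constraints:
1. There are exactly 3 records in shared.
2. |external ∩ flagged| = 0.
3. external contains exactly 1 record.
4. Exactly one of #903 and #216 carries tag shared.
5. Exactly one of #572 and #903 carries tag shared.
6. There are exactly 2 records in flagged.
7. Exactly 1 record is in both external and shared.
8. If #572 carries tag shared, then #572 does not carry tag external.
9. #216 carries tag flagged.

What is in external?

external = {#878}

From (9): #216 ∈ flagged.
Suppose #216 ∈ external: no assignment then satisfies all the clues, so #216 ∉ external.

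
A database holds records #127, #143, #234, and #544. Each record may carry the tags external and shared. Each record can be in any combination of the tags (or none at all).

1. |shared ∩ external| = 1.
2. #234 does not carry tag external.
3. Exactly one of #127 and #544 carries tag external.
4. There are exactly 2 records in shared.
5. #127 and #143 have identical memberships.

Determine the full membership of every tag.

external = {#544}; shared = {#234, #544}

From (2): #234 ∉ external.
Suppose #127 ∈ external: no assignment then satisfies all the clues, so #127 ∉ external.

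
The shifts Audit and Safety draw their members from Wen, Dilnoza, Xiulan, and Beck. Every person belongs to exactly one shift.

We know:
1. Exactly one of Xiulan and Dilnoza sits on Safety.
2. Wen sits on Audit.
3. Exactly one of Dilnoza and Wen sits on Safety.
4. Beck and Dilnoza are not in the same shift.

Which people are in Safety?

Safety = {Dilnoza}

From (2): Wen ∈ Audit.
(3) (exactly one): Dilnoza ∈ Safety.
(4): Beck ∉ Safety.
Only one shift left: Beck ∈ Audit.
(1) (exactly one): Xiulan ∉ Safety.
Only one shift left: Xiulan ∈ Audit.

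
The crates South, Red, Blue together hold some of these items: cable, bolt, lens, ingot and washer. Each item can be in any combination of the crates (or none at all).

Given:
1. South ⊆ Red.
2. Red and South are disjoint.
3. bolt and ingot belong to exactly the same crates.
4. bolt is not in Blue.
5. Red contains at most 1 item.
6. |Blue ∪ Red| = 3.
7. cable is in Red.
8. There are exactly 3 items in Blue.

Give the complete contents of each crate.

From (4): bolt ∉ Blue.
From (7): cable ∈ Red.
(2) (disjoint): cable ∉ South.
(3): ingot matches bolt: ingot ∉ Blue.
(5): Red already has 1, so the rest are out.
(8): only 3 candidates remain for Blue, so all are in.
(1) contrapositive: bolt ∉ South.
(1) contrapositive: lens ∉ South.
(1) contrapositive: ingot ∉ South.
(1) contrapositive: washer ∉ South.

South = {}; Red = {cable}; Blue = {cable, lens, washer}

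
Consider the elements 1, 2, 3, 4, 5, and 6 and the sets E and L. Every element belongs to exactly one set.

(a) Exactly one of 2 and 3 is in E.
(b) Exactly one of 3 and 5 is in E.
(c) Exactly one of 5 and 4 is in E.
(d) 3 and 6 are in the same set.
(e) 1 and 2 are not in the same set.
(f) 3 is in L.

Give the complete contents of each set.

E = {2, 5}; L = {1, 3, 4, 6}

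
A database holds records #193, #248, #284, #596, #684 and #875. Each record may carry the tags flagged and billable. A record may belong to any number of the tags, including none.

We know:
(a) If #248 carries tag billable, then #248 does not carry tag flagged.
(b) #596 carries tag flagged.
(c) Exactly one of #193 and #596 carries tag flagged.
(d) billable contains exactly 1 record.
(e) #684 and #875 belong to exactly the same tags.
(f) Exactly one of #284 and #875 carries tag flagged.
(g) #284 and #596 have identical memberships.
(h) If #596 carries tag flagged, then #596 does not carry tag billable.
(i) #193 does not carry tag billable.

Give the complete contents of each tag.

flagged = {#284, #596}; billable = {#248}

From (b): #596 ∈ flagged.
From (i): #193 ∉ billable.
(c) (exactly one): #193 ∉ flagged.
(g): #284 matches #596: #284 ∈ flagged.
(h): #596 ∉ billable.
(f) (exactly one): #875 ∉ flagged.
(g): #284 matches #596: #284 ∉ billable.
(e): #684 matches #875: #684 ∉ flagged.
Suppose #248 ∈ flagged: no assignment then satisfies all the clues, so #248 ∉ flagged.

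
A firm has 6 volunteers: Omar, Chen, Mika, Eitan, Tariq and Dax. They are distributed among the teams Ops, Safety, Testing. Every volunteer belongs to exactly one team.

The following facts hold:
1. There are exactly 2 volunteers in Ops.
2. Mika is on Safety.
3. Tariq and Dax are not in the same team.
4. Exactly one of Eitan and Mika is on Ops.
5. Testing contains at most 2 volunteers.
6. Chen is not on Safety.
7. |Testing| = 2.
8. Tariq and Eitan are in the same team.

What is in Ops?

From (2): Mika ∈ Safety.
From (6): Chen ∉ Safety.
(4) (exactly one): Eitan ∈ Ops.
(8): Tariq matches Eitan: Tariq ∈ Ops.
(1): Ops already has 2, so the rest are out.
Only one team left: Chen ∈ Testing.

Ops = {Eitan, Tariq}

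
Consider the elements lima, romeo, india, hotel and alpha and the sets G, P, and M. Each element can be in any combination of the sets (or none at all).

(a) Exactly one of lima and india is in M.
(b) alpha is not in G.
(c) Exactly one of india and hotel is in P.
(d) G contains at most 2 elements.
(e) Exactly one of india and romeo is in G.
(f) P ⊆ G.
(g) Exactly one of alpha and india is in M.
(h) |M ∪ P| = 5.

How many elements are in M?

4

From (b): alpha ∉ G.
(f) contrapositive: alpha ∉ P.
Suppose lima ∉ M: no assignment then satisfies all the clues, so lima ∈ M.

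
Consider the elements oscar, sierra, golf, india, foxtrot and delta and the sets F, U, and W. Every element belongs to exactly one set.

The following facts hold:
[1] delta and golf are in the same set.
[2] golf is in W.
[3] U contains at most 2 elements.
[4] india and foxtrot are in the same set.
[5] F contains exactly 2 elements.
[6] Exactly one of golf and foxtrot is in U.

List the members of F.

F = {oscar, sierra}

From (2): golf ∈ W.
(1): delta matches golf: delta ∉ F.
(1): delta matches golf: delta ∉ U.
(1): delta matches golf: delta ∈ W.
(6) (exactly one): foxtrot ∈ U.
(4): india matches foxtrot: india ∉ F.
(4): india matches foxtrot: india ∈ U.
(5): only 2 candidates remain for F, so all are in.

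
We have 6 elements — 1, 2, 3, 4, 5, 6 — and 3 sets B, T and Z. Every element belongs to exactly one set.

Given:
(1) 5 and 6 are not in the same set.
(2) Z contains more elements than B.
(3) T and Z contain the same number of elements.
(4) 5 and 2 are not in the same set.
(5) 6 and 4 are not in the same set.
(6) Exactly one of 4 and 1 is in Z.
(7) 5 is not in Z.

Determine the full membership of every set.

B = {}; T = {3, 4, 5}; Z = {1, 2, 6}

From (7): 5 ∉ Z.
Suppose 1 ∈ B: no assignment then satisfies all the clues, so 1 ∉ B.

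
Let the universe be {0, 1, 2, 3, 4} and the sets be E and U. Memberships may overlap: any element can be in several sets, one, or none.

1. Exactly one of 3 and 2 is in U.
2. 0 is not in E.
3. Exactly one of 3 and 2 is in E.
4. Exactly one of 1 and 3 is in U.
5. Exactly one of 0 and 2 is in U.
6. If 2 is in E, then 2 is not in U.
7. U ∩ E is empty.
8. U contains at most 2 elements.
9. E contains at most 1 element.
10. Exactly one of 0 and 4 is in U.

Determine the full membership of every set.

E = {2}; U = {0, 3}

From (2): 0 ∉ E.
Suppose 0 ∉ U: no assignment then satisfies all the clues, so 0 ∈ U.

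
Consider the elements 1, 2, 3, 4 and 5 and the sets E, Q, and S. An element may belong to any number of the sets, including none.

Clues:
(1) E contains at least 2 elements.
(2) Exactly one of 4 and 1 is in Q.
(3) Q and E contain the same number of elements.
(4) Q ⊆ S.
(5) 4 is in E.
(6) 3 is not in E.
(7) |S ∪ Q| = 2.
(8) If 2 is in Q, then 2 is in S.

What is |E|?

2

From (5): 4 ∈ E.
From (6): 3 ∉ E.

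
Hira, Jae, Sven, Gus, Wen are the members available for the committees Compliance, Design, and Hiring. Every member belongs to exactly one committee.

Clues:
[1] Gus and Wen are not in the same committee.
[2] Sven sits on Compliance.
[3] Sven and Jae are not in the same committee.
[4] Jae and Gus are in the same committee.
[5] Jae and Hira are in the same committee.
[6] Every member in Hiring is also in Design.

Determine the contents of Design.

Design = {Gus, Hira, Jae}

From (2): Sven ∈ Compliance.
(3): Jae ∉ Compliance.
(4): Gus matches Jae: Gus ∉ Compliance.
(5): Hira matches Jae: Hira ∉ Compliance.
Suppose Hira ∉ Design: no assignment then satisfies all the clues, so Hira ∈ Design.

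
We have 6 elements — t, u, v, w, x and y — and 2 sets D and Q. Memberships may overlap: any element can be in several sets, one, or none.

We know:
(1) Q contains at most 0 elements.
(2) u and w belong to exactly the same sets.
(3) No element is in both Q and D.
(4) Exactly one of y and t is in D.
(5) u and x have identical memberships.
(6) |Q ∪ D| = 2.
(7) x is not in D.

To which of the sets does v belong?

From (7): x ∉ D.
(1): Q already has 0, so the rest are out.
(5): u matches x: u ∉ D.
(2): w matches u: w ∉ D.
Suppose v ∉ D: no assignment then satisfies all the clues, so v ∈ D.

v: D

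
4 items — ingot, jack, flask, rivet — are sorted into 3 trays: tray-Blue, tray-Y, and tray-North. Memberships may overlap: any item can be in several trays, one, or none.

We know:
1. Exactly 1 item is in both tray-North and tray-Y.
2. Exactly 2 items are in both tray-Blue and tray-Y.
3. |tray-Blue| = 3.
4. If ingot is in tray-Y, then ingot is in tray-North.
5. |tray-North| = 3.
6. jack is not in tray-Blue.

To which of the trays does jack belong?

jack: tray-North

From (6): jack ∉ tray-Blue.
(3): only 3 candidates remain for tray-Blue, so all are in.
Suppose jack ∈ tray-Y: no assignment then satisfies all the clues, so jack ∉ tray-Y.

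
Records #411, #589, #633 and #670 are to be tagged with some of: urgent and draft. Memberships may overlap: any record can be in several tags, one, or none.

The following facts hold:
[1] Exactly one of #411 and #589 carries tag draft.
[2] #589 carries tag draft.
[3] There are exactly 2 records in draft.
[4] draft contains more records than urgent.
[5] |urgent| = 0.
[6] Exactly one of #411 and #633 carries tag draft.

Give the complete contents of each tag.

urgent = {}; draft = {#589, #633}

From (2): #589 ∈ draft.
(1) (exactly one): #411 ∉ draft.
(5): urgent already has 0, so the rest are out.
(6) (exactly one): #633 ∈ draft.
(3): draft already has 2, so the rest are out.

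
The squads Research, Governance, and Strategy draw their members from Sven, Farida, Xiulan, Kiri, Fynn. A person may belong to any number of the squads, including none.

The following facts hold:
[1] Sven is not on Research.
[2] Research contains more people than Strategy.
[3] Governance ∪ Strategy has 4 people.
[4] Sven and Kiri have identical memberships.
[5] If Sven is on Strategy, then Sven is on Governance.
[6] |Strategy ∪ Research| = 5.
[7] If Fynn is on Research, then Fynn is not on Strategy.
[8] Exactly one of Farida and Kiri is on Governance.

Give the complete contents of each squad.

From (1): Sven ∉ Research.
(4): Kiri matches Sven: Kiri ∉ Research.
Suppose Sven ∉ Governance: no assignment then satisfies all the clues, so Sven ∈ Governance.

Research = {Farida, Fynn, Xiulan}; Governance = {Fynn, Kiri, Sven, Xiulan}; Strategy = {Kiri, Sven}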